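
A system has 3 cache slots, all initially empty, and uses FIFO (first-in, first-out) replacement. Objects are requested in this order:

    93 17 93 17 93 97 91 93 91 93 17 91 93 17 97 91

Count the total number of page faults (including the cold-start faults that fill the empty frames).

8

93: miss, frames [93]
17: miss, frames [93, 17]
93: hit
17: hit
93: hit
97: miss, frames [93, 17, 97]
91: miss, evict 93, frames [17, 97, 91]
93: miss, evict 17, frames [97, 91, 93]
91: hit
93: hit
17: miss, evict 97, frames [91, 93, 17]
91: hit
93: hit
17: hit
97: miss, evict 91, frames [93, 17, 97]
91: miss, evict 93, frames [17, 97, 91]
Page faults: 8.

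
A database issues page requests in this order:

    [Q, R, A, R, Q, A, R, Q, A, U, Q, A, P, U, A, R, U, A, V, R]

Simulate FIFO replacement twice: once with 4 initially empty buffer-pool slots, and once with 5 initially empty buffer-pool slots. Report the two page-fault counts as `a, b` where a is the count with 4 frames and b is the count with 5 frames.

7, 6

4 frames: F F F . . . . . . F . . F . . . . . F F → 7 faults.
5 frames: F F F . . . . . . F . . F . . . . . F . → 6 faults.
6 < 7: adding a frame reduced faults, as is typical.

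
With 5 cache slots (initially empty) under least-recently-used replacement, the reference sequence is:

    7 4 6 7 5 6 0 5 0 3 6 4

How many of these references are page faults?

7 → fault, frames (7)
4 → fault, frames (7 4)
6 → fault, frames (7 4 6)
7 → hit
5 → fault, frames (4 6 7 5)
6 → hit
0 → fault, frames (4 7 5 6 0)
5 → hit
0 → hit
3 → fault, evict 4, frames (7 6 5 0 3)
6 → hit
4 → fault, evict 7, frames (5 0 3 6 4)
Page faults: 7.

7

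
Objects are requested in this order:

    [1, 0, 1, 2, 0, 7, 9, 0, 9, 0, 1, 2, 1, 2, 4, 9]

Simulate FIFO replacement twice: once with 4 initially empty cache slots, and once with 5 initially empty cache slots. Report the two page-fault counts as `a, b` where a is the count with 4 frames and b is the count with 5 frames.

4 frames: F F . F . F F . . . F . . . F . → 7 faults.
5 frames: F F . F . F F . . . . . . . F . → 6 faults.
6 < 7: adding a frame reduced faults, as is typical.

7, 6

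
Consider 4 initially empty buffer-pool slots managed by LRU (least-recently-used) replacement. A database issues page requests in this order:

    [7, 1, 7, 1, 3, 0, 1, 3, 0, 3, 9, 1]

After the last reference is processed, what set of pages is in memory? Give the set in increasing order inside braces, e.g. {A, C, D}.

{0, 1, 3, 9}

7 -> miss, frames {7}
1 -> miss, frames {7,1}
7 -> hit
1 -> hit
3 -> miss, frames {7,1,3}
0 -> miss, frames {7,1,3,0}
1 -> hit
3 -> hit
0 -> hit
3 -> hit
9 -> miss, evict 7, frames {1,0,3,9}
1 -> hit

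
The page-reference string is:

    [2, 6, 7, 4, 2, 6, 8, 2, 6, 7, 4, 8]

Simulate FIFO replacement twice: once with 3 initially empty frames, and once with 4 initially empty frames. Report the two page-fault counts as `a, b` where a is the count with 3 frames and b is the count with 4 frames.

9, 10

3 frames: F F F F F F F . . F F . → 9 faults.
4 frames: F F F F . . F F F F F F → 10 faults.
10 > 9: adding a frame increased faults — Belady's anomaly.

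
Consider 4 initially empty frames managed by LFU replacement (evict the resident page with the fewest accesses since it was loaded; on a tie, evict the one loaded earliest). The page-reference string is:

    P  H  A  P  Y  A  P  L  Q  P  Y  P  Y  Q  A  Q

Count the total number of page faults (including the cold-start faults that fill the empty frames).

7

P: miss, frames (P)
H: miss, frames (P H)
A: miss, frames (P H A)
P: hit
Y: miss, frames (P H A Y)
A: hit
P: hit
L: miss, evict H, frames (P A Y L)
Q: miss, evict Y, frames (P A L Q)
P: hit
Y: miss, evict L, frames (P A Q Y)
P: hit
Y: hit
Q: hit
A: hit
Q: hit
Page faults: 7.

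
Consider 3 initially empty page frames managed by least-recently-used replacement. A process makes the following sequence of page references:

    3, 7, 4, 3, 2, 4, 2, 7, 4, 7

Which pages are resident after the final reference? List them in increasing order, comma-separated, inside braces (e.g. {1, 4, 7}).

{2, 4, 7}

3 -> fault, frames [3]
7 -> fault, frames [3, 7]
4 -> fault, frames [3, 7, 4]
3 -> hit
2 -> fault, evict 7, frames [4, 3, 2]
4 -> hit
2 -> hit
7 -> fault, evict 3, frames [4, 2, 7]
4 -> hit
7 -> hit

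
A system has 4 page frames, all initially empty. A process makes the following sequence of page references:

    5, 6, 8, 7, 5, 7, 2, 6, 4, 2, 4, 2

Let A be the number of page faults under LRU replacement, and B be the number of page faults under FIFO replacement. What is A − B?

1

Under LRU: F F F F . . F F F . . . → 7 faults.
Under FIFO: F F F F . . F . F . . . → 6 faults.
A − B = 7 − 6 = 1.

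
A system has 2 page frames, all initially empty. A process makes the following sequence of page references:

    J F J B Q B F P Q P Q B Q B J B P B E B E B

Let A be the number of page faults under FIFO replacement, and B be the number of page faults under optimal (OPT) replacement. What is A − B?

2

Under FIFO: F F . F F . F F F . . F . . F . F F F . . . → 12 faults.
Under OPT: F F . F F . F F . . . F . . F . F . F . . . → 10 faults.
A − B = 12 − 10 = 2.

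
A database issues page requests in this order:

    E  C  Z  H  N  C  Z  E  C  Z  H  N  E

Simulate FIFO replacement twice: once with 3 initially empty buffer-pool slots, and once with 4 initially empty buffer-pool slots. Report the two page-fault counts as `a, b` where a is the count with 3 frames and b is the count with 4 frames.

3 frames: F F F F F F F F . . F F . → 10 faults.
4 frames: F F F F F . . F F F F F F → 11 faults.
11 > 10: adding a frame increased faults — Belady's anomaly.

10, 11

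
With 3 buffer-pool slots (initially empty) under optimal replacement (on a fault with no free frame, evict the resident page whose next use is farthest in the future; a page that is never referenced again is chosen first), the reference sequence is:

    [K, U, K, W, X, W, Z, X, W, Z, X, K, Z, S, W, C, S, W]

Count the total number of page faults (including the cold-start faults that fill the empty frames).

K → miss, frames (K)
U → miss, frames (K U)
K → hit
W → miss, frames (K U W)
X → miss, evict U, frames (K W X)
W → hit
Z → miss, evict K, frames (W X Z)
X → hit
W → hit
Z → hit
X → hit
K → miss, evict X, frames (W Z K)
Z → hit
S → miss, evict K, frames (W Z S)
W → hit
C → miss, evict Z, frames (W S C)
S → hit
W → hit
Page faults: 8.

8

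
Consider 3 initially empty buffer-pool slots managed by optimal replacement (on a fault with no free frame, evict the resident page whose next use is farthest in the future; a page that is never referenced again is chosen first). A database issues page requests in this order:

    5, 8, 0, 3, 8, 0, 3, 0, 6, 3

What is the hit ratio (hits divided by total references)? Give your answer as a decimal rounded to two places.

5 -> miss, frames (5)
8 -> miss, frames (5 8)
0 -> miss, frames (5 8 0)
3 -> miss, evict 5, frames (8 0 3)
8 -> hit
0 -> hit
3 -> hit
0 -> hit
6 -> miss, evict 0, frames (8 3 6)
3 -> hit
Hits: 5 of 10 references → 5/10 = 0.5000.

0.50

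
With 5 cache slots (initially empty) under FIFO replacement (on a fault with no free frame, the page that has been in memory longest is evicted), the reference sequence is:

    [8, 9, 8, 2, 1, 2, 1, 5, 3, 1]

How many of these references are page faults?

6

8 -> fault, frames [8]
9 -> fault, frames [8, 9]
8 -> hit
2 -> fault, frames [8, 9, 2]
1 -> fault, frames [8, 9, 2, 1]
2 -> hit
1 -> hit
5 -> fault, frames [8, 9, 2, 1, 5]
3 -> fault, evict 8, frames [9, 2, 1, 5, 3]
1 -> hit
Page faults: 6.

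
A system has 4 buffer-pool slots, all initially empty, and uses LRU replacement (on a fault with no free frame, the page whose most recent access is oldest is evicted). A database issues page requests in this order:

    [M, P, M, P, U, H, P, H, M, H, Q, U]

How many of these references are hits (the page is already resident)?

6

M: miss, frames {M}
P: miss, frames {M,P}
M: hit
P: hit
U: miss, frames {M,P,U}
H: miss, frames {M,P,U,H}
P: hit
H: hit
M: hit
H: hit
Q: miss, evict U, frames {P,M,H,Q}
U: miss, evict P, frames {M,H,Q,U}
Hits: 6.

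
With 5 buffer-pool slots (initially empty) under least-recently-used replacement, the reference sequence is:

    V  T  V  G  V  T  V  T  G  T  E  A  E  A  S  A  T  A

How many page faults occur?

V → miss, frames {V}
T → miss, frames {V,T}
V → hit
G → miss, frames {T,V,G}
V → hit
T → hit
V → hit
T → hit
G → hit
T → hit
E → miss, frames {V,G,T,E}
A → miss, frames {V,G,T,E,A}
E → hit
A → hit
S → miss, evict V, frames {G,T,E,A,S}
A → hit
T → hit
A → hit
Page faults: 6.

6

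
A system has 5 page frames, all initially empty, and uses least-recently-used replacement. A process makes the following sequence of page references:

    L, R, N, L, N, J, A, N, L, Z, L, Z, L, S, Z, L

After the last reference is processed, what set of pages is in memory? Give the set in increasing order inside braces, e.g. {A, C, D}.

L -> fault, frames (L)
R -> fault, frames (L R)
N -> fault, frames (L R N)
L -> hit
N -> hit
J -> fault, frames (R L N J)
A -> fault, frames (R L N J A)
N -> hit
L -> hit
Z -> fault, evict R, frames (J A N L Z)
L -> hit
Z -> hit
L -> hit
S -> fault, evict J, frames (A N Z L S)
Z -> hit
L -> hit

{A, L, N, S, Z}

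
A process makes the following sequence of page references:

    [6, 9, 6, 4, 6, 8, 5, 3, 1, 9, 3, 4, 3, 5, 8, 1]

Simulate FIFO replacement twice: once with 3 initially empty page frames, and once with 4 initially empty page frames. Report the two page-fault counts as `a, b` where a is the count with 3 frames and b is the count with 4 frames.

3 frames: F F . F . F F F F F . F F F F F → 13 faults.
4 frames: F F . F . F F F F F . F . F F F → 12 faults.
12 < 13: adding a frame reduced faults, as is typical.

13, 12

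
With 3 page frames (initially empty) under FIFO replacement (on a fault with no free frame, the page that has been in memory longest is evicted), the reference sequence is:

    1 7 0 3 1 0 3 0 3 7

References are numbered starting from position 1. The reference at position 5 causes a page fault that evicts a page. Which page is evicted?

pos 1: 1 -> miss, frames {1}
pos 2: 7 -> miss, frames {1,7}
pos 3: 0 -> miss, frames {1,7,0}
pos 4: 3 -> miss, evict 1, frames {7,0,3}
pos 5: 1 -> miss, evict 7, frames {0,3,1}
At position 5, page 7 is evicted.

7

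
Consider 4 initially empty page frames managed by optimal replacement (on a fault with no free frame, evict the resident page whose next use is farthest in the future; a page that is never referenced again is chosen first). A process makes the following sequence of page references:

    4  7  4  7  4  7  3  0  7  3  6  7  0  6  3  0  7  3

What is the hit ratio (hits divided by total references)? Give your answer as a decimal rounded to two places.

4 → fault, frames {4}
7 → fault, frames {4,7}
4 → hit
7 → hit
4 → hit
7 → hit
3 → fault, frames {4,7,3}
0 → fault, frames {4,7,3,0}
7 → hit
3 → hit
6 → fault, evict 4, frames {7,3,0,6}
7 → hit
0 → hit
6 → hit
3 → hit
0 → hit
7 → hit
3 → hit
Hits: 13 of 18 references → 13/18 = 0.7222.

0.72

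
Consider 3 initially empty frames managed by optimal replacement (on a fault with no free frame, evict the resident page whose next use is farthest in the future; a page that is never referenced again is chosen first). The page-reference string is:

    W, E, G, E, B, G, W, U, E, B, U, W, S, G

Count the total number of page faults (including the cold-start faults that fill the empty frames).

9

W: fault, frames (W)
E: fault, frames (W E)
G: fault, frames (W E G)
E: hit
B: fault, evict E, frames (W G B)
G: hit
W: hit
U: fault, evict G, frames (W B U)
E: fault, evict W, frames (B U E)
B: hit
U: hit
W: fault, evict E, frames (B U W)
S: fault, evict W, frames (B U S)
G: fault, evict S, frames (B U G)
Page faults: 9.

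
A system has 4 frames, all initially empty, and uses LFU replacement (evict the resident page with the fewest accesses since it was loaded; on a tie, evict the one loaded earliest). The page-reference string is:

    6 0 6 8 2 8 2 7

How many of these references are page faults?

5

6 -> miss, frames {6}
0 -> miss, frames {6,0}
6 -> hit
8 -> miss, frames {6,0,8}
2 -> miss, frames {6,0,8,2}
8 -> hit
2 -> hit
7 -> miss, evict 0, frames {6,8,2,7}
Page faults: 5.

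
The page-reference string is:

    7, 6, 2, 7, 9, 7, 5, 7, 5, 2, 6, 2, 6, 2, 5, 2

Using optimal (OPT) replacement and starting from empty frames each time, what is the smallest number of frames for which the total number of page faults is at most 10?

2

f=1: 16 faults
f=2: 8 faults
f=3: 6 faults
f=4: 5 faults
f=5: 5 faults
Smallest f with faults ≤ 10 is 2.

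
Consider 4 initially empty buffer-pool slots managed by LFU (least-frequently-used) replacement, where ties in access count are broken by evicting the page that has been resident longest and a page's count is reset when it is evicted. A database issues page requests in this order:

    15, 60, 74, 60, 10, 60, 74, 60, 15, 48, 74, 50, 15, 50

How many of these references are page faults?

6

15: fault, frames [15]
60: fault, frames [15, 60]
74: fault, frames [15, 60, 74]
60: hit
10: fault, frames [15, 60, 74, 10]
60: hit
74: hit
60: hit
15: hit
48: fault, evict 10, frames [15, 60, 74, 48]
74: hit
50: fault, evict 48, frames [15, 60, 74, 50]
15: hit
50: hit
Page faults: 6.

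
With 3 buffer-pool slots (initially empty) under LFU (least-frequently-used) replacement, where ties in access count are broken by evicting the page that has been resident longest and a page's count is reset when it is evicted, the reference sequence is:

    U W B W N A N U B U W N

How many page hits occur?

4

U → miss, frames {U}
W → miss, frames {U,W}
B → miss, frames {U,W,B}
W → hit
N → miss, evict U, frames {W,B,N}
A → miss, evict B, frames {W,N,A}
N → hit
U → miss, evict A, frames {W,N,U}
B → miss, evict U, frames {W,N,B}
U → miss, evict B, frames {W,N,U}
W → hit
N → hit
Hits: 4.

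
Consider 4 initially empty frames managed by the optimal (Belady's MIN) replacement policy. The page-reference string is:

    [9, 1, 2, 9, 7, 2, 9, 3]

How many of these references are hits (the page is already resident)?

3

9 -> miss, frames (9)
1 -> miss, frames (9 1)
2 -> miss, frames (9 1 2)
9 -> hit
7 -> miss, frames (9 1 2 7)
2 -> hit
9 -> hit
3 -> miss, evict 7, frames (9 1 2 3)
Hits: 3.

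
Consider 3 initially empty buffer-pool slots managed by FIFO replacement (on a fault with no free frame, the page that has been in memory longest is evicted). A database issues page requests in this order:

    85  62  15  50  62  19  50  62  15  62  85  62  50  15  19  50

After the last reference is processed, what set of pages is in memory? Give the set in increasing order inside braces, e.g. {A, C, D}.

85 → fault, frames (85)
62 → fault, frames (85 62)
15 → fault, frames (85 62 15)
50 → fault, evict 85, frames (62 15 50)
62 → hit
19 → fault, evict 62, frames (15 50 19)
50 → hit
62 → fault, evict 15, frames (50 19 62)
15 → fault, evict 50, frames (19 62 15)
62 → hit
85 → fault, evict 19, frames (62 15 85)
62 → hit
50 → fault, evict 62, frames (15 85 50)
15 → hit
19 → fault, evict 15, frames (85 50 19)
50 → hit

{19, 50, 85}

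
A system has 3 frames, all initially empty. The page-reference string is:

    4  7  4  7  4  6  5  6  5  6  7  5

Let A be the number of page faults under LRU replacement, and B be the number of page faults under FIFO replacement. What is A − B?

Under LRU: F F . . . F F . . . F . → 5 faults.
Under FIFO: F F . . . F F . . . . . → 4 faults.
A − B = 5 − 4 = 1.

1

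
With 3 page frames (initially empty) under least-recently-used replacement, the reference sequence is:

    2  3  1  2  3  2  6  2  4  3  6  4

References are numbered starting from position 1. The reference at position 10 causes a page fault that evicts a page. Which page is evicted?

6

pos 1: 2: miss, frames [2]
pos 2: 3: miss, frames [2, 3]
pos 3: 1: miss, frames [2, 3, 1]
pos 4: 2: hit
pos 5: 3: hit
pos 6: 2: hit
pos 7: 6: miss, evict 1, frames [3, 2, 6]
pos 8: 2: hit
pos 9: 4: miss, evict 3, frames [6, 2, 4]
pos 10: 3: miss, evict 6, frames [2, 4, 3]
At position 10, page 6 is evicted.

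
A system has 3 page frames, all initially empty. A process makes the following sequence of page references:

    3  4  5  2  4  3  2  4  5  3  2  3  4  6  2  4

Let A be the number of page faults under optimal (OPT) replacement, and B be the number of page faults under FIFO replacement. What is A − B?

Under OPT: F F F F . . . . F . . . F F . . → 7 faults.
Under FIFO: F F F F . F . F F . F F F F F . → 12 faults.
A − B = 7 − 12 = -5.

-5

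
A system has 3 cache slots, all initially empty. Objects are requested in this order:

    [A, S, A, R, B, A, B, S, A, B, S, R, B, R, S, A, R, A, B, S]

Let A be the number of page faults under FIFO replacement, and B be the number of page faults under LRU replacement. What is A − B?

1

Under FIFO: F F . F F F . F . . . F F . . F . . . F → 10 faults.
Under LRU: F F . F F . . F . . . F . . . F . . F F → 9 faults.
A − B = 10 − 9 = 1.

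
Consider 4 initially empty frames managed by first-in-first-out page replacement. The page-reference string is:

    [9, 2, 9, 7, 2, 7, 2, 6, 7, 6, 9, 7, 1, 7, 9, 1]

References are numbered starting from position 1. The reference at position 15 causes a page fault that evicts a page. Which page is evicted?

pos 1: 9 -> miss, frames {9}
pos 2: 2 -> miss, frames {9,2}
pos 3: 9 -> hit
pos 4: 7 -> miss, frames {9,2,7}
pos 5: 2 -> hit
pos 6: 7 -> hit
pos 7: 2 -> hit
pos 8: 6 -> miss, frames {9,2,7,6}
pos 9: 7 -> hit
pos 10: 6 -> hit
pos 11: 9 -> hit
pos 12: 7 -> hit
pos 13: 1 -> miss, evict 9, frames {2,7,6,1}
pos 14: 7 -> hit
pos 15: 9 -> miss, evict 2, frames {7,6,1,9}
At position 15, page 2 is evicted.

2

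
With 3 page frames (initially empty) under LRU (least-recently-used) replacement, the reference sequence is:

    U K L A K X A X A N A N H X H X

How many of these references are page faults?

8

U: fault, frames (U)
K: fault, frames (U K)
L: fault, frames (U K L)
A: fault, evict U, frames (K L A)
K: hit
X: fault, evict L, frames (A K X)
A: hit
X: hit
A: hit
N: fault, evict K, frames (X A N)
A: hit
N: hit
H: fault, evict X, frames (A N H)
X: fault, evict A, frames (N H X)
H: hit
X: hit
Page faults: 8.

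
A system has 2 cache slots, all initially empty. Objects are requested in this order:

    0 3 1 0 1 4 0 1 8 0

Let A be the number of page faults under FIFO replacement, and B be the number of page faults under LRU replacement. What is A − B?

Under FIFO: F F F F . F . F F F → 8 faults.
Under LRU: F F F F . F F F F F → 9 faults.
A − B = 8 − 9 = -1.

-1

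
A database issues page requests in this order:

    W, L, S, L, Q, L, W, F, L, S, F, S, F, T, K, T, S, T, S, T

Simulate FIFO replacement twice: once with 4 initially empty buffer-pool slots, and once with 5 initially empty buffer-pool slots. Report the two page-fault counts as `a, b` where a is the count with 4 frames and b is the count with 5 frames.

4 frames: F F F . F . . F . . . . . F F . F . . . → 8 faults.
5 frames: F F F . F . . F . . . . . F F . . . . . → 7 faults.
7 < 8: adding a frame reduced faults, as is typical.

8, 7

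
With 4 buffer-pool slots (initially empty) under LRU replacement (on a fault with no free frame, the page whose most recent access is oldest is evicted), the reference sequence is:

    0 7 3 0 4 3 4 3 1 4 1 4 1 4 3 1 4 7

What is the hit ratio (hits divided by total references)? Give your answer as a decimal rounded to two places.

0 → miss, frames (0)
7 → miss, frames (0 7)
3 → miss, frames (0 7 3)
0 → hit
4 → miss, frames (7 3 0 4)
3 → hit
4 → hit
3 → hit
1 → miss, evict 7, frames (0 4 3 1)
4 → hit
1 → hit
4 → hit
1 → hit
4 → hit
3 → hit
1 → hit
4 → hit
7 → miss, evict 0, frames (3 1 4 7)
Hits: 12 of 18 references → 12/18 = 0.6667.

0.67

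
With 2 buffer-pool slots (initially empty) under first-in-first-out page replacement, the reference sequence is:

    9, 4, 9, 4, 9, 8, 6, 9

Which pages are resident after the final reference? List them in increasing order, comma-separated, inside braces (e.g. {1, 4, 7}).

{6, 9}

9: fault, frames (9)
4: fault, frames (9 4)
9: hit
4: hit
9: hit
8: fault, evict 9, frames (4 8)
6: fault, evict 4, frames (8 6)
9: fault, evict 8, frames (6 9)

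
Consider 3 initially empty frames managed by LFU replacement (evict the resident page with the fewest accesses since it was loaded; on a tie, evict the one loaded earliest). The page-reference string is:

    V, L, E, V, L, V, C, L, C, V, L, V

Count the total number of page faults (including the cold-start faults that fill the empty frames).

4

V: miss, frames {V}
L: miss, frames {V,L}
E: miss, frames {V,L,E}
V: hit
L: hit
V: hit
C: miss, evict E, frames {V,L,C}
L: hit
C: hit
V: hit
L: hit
V: hit
Page faults: 4.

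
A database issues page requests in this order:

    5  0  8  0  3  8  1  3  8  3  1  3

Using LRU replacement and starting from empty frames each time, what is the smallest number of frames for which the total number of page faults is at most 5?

3

f=1: 12 faults
f=2: 9 faults
f=3: 5 faults
f=4: 5 faults
f=5: 5 faults
Smallest f with faults ≤ 5 is 3.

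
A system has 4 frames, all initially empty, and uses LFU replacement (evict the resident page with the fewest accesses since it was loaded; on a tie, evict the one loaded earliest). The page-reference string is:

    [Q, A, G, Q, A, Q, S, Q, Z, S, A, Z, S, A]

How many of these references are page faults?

5

Q -> miss, frames [Q]
A -> miss, frames [Q, A]
G -> miss, frames [Q, A, G]
Q -> hit
A -> hit
Q -> hit
S -> miss, frames [Q, A, G, S]
Q -> hit
Z -> miss, evict G, frames [Q, A, S, Z]
S -> hit
A -> hit
Z -> hit
S -> hit
A -> hit
Page faults: 5.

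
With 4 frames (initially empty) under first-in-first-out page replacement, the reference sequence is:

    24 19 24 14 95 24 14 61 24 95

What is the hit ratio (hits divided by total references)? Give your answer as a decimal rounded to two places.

24: fault, frames (24)
19: fault, frames (24 19)
24: hit
14: fault, frames (24 19 14)
95: fault, frames (24 19 14 95)
24: hit
14: hit
61: fault, evict 24, frames (19 14 95 61)
24: fault, evict 19, frames (14 95 61 24)
95: hit
Hits: 4 of 10 references → 4/10 = 0.4000.

0.40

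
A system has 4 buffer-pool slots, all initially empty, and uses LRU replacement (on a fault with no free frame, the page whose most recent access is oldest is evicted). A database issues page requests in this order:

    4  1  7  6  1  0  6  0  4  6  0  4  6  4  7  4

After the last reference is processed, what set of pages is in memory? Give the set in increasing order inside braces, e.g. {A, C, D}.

{0, 4, 6, 7}

4 → fault, frames {4}
1 → fault, frames {4,1}
7 → fault, frames {4,1,7}
6 → fault, frames {4,1,7,6}
1 → hit
0 → fault, evict 4, frames {7,6,1,0}
6 → hit
0 → hit
4 → fault, evict 7, frames {1,6,0,4}
6 → hit
0 → hit
4 → hit
6 → hit
4 → hit
7 → fault, evict 1, frames {0,6,4,7}
4 → hit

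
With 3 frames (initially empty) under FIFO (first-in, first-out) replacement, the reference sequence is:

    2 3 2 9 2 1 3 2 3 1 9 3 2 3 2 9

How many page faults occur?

7

2 -> fault, frames {2}
3 -> fault, frames {2,3}
2 -> hit
9 -> fault, frames {2,3,9}
2 -> hit
1 -> fault, evict 2, frames {3,9,1}
3 -> hit
2 -> fault, evict 3, frames {9,1,2}
3 -> fault, evict 9, frames {1,2,3}
1 -> hit
9 -> fault, evict 1, frames {2,3,9}
3 -> hit
2 -> hit
3 -> hit
2 -> hit
9 -> hit
Page faults: 7.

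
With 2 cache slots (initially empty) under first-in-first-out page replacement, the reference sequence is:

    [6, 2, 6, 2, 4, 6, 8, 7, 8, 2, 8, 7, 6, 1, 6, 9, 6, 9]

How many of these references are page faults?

13

6: fault, frames (6)
2: fault, frames (6 2)
6: hit
2: hit
4: fault, evict 6, frames (2 4)
6: fault, evict 2, frames (4 6)
8: fault, evict 4, frames (6 8)
7: fault, evict 6, frames (8 7)
8: hit
2: fault, evict 8, frames (7 2)
8: fault, evict 7, frames (2 8)
7: fault, evict 2, frames (8 7)
6: fault, evict 8, frames (7 6)
1: fault, evict 7, frames (6 1)
6: hit
9: fault, evict 6, frames (1 9)
6: fault, evict 1, frames (9 6)
9: hit
Page faults: 13.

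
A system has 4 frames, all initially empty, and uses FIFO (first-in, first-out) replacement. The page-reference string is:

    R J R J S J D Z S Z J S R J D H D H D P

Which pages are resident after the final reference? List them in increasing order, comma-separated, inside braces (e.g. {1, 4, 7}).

{D, H, J, P}

R: fault, frames (R)
J: fault, frames (R J)
R: hit
J: hit
S: fault, frames (R J S)
J: hit
D: fault, frames (R J S D)
Z: fault, evict R, frames (J S D Z)
S: hit
Z: hit
J: hit
S: hit
R: fault, evict J, frames (S D Z R)
J: fault, evict S, frames (D Z R J)
D: hit
H: fault, evict D, frames (Z R J H)
D: fault, evict Z, frames (R J H D)
H: hit
D: hit
P: fault, evict R, frames (J H D P)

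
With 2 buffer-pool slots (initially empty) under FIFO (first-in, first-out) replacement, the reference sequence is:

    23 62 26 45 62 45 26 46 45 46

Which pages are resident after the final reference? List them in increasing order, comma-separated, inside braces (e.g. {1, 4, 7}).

{45, 46}

23 → miss, frames (23)
62 → miss, frames (23 62)
26 → miss, evict 23, frames (62 26)
45 → miss, evict 62, frames (26 45)
62 → miss, evict 26, frames (45 62)
45 → hit
26 → miss, evict 45, frames (62 26)
46 → miss, evict 62, frames (26 46)
45 → miss, evict 26, frames (46 45)
46 → hit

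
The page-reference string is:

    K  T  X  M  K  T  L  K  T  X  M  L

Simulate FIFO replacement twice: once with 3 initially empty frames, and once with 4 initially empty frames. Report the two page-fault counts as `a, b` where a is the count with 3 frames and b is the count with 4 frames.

9, 10

3 frames: F F F F F F F . . F F . → 9 faults.
4 frames: F F F F . . F F F F F F → 10 faults.
10 > 9: adding a frame increased faults — Belady's anomaly.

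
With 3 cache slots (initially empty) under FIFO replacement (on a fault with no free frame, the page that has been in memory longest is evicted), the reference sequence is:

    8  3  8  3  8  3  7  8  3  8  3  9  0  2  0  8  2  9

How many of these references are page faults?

8: miss, frames [8]
3: miss, frames [8, 3]
8: hit
3: hit
8: hit
3: hit
7: miss, frames [8, 3, 7]
8: hit
3: hit
8: hit
3: hit
9: miss, evict 8, frames [3, 7, 9]
0: miss, evict 3, frames [7, 9, 0]
2: miss, evict 7, frames [9, 0, 2]
0: hit
8: miss, evict 9, frames [0, 2, 8]
2: hit
9: miss, evict 0, frames [2, 8, 9]
Page faults: 8.

8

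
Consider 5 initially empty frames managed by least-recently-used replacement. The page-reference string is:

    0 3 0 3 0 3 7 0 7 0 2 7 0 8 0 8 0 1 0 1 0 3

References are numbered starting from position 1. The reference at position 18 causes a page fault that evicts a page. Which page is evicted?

3

pos 1: 0 -> miss, frames [0]
pos 2: 3 -> miss, frames [0, 3]
pos 3: 0 -> hit
pos 4: 3 -> hit
pos 5: 0 -> hit
pos 6: 3 -> hit
pos 7: 7 -> miss, frames [0, 3, 7]
pos 8: 0 -> hit
pos 9: 7 -> hit
pos 10: 0 -> hit
pos 11: 2 -> miss, frames [3, 7, 0, 2]
pos 12: 7 -> hit
pos 13: 0 -> hit
pos 14: 8 -> miss, frames [3, 2, 7, 0, 8]
pos 15: 0 -> hit
pos 16: 8 -> hit
pos 17: 0 -> hit
pos 18: 1 -> miss, evict 3, frames [2, 7, 8, 0, 1]
At position 18, page 3 is evicted.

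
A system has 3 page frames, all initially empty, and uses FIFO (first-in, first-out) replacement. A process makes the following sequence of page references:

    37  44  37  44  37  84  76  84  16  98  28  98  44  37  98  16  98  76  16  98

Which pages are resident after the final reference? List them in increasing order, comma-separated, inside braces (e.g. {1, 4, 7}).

{16, 76, 98}

37 -> miss, frames [37]
44 -> miss, frames [37, 44]
37 -> hit
44 -> hit
37 -> hit
84 -> miss, frames [37, 44, 84]
76 -> miss, evict 37, frames [44, 84, 76]
84 -> hit
16 -> miss, evict 44, frames [84, 76, 16]
98 -> miss, evict 84, frames [76, 16, 98]
28 -> miss, evict 76, frames [16, 98, 28]
98 -> hit
44 -> miss, evict 16, frames [98, 28, 44]
37 -> miss, evict 98, frames [28, 44, 37]
98 -> miss, evict 28, frames [44, 37, 98]
16 -> miss, evict 44, frames [37, 98, 16]
98 -> hit
76 -> miss, evict 37, frames [98, 16, 76]
16 -> hit
98 -> hit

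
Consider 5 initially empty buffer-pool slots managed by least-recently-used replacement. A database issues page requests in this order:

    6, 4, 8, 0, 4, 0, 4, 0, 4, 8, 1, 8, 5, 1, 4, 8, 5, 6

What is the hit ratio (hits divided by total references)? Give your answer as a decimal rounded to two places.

6 -> fault, frames {6}
4 -> fault, frames {6,4}
8 -> fault, frames {6,4,8}
0 -> fault, frames {6,4,8,0}
4 -> hit
0 -> hit
4 -> hit
0 -> hit
4 -> hit
8 -> hit
1 -> fault, frames {6,0,4,8,1}
8 -> hit
5 -> fault, evict 6, frames {0,4,1,8,5}
1 -> hit
4 -> hit
8 -> hit
5 -> hit
6 -> fault, evict 0, frames {1,4,8,5,6}
Hits: 11 of 18 references → 11/18 = 0.6111.

0.61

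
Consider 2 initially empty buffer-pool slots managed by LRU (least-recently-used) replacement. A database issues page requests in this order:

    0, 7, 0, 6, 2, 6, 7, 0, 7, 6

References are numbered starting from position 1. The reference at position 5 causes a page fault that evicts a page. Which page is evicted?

pos 1: 0 -> fault, frames {0}
pos 2: 7 -> fault, frames {0,7}
pos 3: 0 -> hit
pos 4: 6 -> fault, evict 7, frames {0,6}
pos 5: 2 -> fault, evict 0, frames {6,2}
At position 5, page 0 is evicted.

0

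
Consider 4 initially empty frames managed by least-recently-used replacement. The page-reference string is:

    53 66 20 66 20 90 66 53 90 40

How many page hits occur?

53 -> fault, frames {53}
66 -> fault, frames {53,66}
20 -> fault, frames {53,66,20}
66 -> hit
20 -> hit
90 -> fault, frames {53,66,20,90}
66 -> hit
53 -> hit
90 -> hit
40 -> fault, evict 20, frames {66,53,90,40}
Hits: 5.

5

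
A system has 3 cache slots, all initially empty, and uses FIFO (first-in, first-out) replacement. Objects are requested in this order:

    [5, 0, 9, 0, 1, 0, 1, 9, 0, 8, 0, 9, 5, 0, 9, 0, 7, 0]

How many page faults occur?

5: miss, frames [5]
0: miss, frames [5, 0]
9: miss, frames [5, 0, 9]
0: hit
1: miss, evict 5, frames [0, 9, 1]
0: hit
1: hit
9: hit
0: hit
8: miss, evict 0, frames [9, 1, 8]
0: miss, evict 9, frames [1, 8, 0]
9: miss, evict 1, frames [8, 0, 9]
5: miss, evict 8, frames [0, 9, 5]
0: hit
9: hit
0: hit
7: miss, evict 0, frames [9, 5, 7]
0: miss, evict 9, frames [5, 7, 0]
Page faults: 10.

10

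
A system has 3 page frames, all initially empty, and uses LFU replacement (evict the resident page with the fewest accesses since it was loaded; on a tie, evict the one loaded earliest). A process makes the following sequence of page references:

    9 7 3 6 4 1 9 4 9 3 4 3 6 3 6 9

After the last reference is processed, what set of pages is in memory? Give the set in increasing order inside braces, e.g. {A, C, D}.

{3, 4, 9}

9 -> fault, frames (9)
7 -> fault, frames (9 7)
3 -> fault, frames (9 7 3)
6 -> fault, evict 9, frames (7 3 6)
4 -> fault, evict 7, frames (3 6 4)
1 -> fault, evict 3, frames (6 4 1)
9 -> fault, evict 6, frames (4 1 9)
4 -> hit
9 -> hit
3 -> fault, evict 1, frames (4 9 3)
4 -> hit
3 -> hit
6 -> fault, evict 9, frames (4 3 6)
3 -> hit
6 -> hit
9 -> fault, evict 6, frames (4 3 9)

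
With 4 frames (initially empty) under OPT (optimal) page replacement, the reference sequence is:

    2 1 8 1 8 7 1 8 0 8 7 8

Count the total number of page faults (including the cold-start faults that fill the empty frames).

2: fault, frames {2}
1: fault, frames {2,1}
8: fault, frames {2,1,8}
1: hit
8: hit
7: fault, frames {2,1,8,7}
1: hit
8: hit
0: fault, evict 1, frames {2,8,7,0}
8: hit
7: hit
8: hit
Page faults: 5.

5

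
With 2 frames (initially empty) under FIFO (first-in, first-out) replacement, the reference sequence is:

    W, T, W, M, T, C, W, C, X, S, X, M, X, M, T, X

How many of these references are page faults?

W → fault, frames [W]
T → fault, frames [W, T]
W → hit
M → fault, evict W, frames [T, M]
T → hit
C → fault, evict T, frames [M, C]
W → fault, evict M, frames [C, W]
C → hit
X → fault, evict C, frames [W, X]
S → fault, evict W, frames [X, S]
X → hit
M → fault, evict X, frames [S, M]
X → fault, evict S, frames [M, X]
M → hit
T → fault, evict M, frames [X, T]
X → hit
Page faults: 10.

10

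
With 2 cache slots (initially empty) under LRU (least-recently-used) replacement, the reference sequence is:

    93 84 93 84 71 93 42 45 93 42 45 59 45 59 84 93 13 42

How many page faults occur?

14

93 → fault, frames [93]
84 → fault, frames [93, 84]
93 → hit
84 → hit
71 → fault, evict 93, frames [84, 71]
93 → fault, evict 84, frames [71, 93]
42 → fault, evict 71, frames [93, 42]
45 → fault, evict 93, frames [42, 45]
93 → fault, evict 42, frames [45, 93]
42 → fault, evict 45, frames [93, 42]
45 → fault, evict 93, frames [42, 45]
59 → fault, evict 42, frames [45, 59]
45 → hit
59 → hit
84 → fault, evict 45, frames [59, 84]
93 → fault, evict 59, frames [84, 93]
13 → fault, evict 84, frames [93, 13]
42 → fault, evict 93, frames [13, 42]
Page faults: 14.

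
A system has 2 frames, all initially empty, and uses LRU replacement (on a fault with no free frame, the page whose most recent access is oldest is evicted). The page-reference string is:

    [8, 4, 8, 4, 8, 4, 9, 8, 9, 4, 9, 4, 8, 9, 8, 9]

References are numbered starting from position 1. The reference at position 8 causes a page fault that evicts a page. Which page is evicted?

pos 1: 8 -> miss, frames [8]
pos 2: 4 -> miss, frames [8, 4]
pos 3: 8 -> hit
pos 4: 4 -> hit
pos 5: 8 -> hit
pos 6: 4 -> hit
pos 7: 9 -> miss, evict 8, frames [4, 9]
pos 8: 8 -> miss, evict 4, frames [9, 8]
At position 8, page 4 is evicted.

4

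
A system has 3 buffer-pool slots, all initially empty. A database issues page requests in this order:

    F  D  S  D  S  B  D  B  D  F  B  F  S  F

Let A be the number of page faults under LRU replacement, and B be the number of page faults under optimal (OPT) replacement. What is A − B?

1

Under LRU: F F F . . F . . . F . . F . → 6 faults.
Under OPT: F F F . . F . . . . . . F . → 5 faults.
A − B = 6 − 5 = 1.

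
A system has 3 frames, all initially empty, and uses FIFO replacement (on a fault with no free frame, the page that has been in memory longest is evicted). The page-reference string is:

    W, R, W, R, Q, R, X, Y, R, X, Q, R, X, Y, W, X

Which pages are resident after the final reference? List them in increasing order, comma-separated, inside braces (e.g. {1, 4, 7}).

W: miss, frames [W]
R: miss, frames [W, R]
W: hit
R: hit
Q: miss, frames [W, R, Q]
R: hit
X: miss, evict W, frames [R, Q, X]
Y: miss, evict R, frames [Q, X, Y]
R: miss, evict Q, frames [X, Y, R]
X: hit
Q: miss, evict X, frames [Y, R, Q]
R: hit
X: miss, evict Y, frames [R, Q, X]
Y: miss, evict R, frames [Q, X, Y]
W: miss, evict Q, frames [X, Y, W]
X: hit

{W, X, Y}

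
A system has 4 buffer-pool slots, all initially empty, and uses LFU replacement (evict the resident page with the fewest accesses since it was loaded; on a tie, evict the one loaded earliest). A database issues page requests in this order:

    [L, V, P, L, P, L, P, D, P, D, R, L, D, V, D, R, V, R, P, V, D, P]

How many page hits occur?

12

L: miss, frames {L}
V: miss, frames {L,V}
P: miss, frames {L,V,P}
L: hit
P: hit
L: hit
P: hit
D: miss, frames {L,V,P,D}
P: hit
D: hit
R: miss, evict V, frames {L,P,D,R}
L: hit
D: hit
V: miss, evict R, frames {L,P,D,V}
D: hit
R: miss, evict V, frames {L,P,D,R}
V: miss, evict R, frames {L,P,D,V}
R: miss, evict V, frames {L,P,D,R}
P: hit
V: miss, evict R, frames {L,P,D,V}
D: hit
P: hit
Hits: 12.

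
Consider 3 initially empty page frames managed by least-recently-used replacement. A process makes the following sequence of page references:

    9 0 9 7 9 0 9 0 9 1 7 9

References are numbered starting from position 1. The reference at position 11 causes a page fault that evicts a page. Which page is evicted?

pos 1: 9 → miss, frames {9}
pos 2: 0 → miss, frames {9,0}
pos 3: 9 → hit
pos 4: 7 → miss, frames {0,9,7}
pos 5: 9 → hit
pos 6: 0 → hit
pos 7: 9 → hit
pos 8: 0 → hit
pos 9: 9 → hit
pos 10: 1 → miss, evict 7, frames {0,9,1}
pos 11: 7 → miss, evict 0, frames {9,1,7}
At position 11, page 0 is evicted.

0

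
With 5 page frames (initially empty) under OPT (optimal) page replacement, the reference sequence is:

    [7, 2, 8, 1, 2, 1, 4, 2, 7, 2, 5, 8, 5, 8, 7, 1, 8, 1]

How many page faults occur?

6

7 → miss, frames [7]
2 → miss, frames [7, 2]
8 → miss, frames [7, 2, 8]
1 → miss, frames [7, 2, 8, 1]
2 → hit
1 → hit
4 → miss, frames [7, 2, 8, 1, 4]
2 → hit
7 → hit
2 → hit
5 → miss, evict 4, frames [7, 2, 8, 1, 5]
8 → hit
5 → hit
8 → hit
7 → hit
1 → hit
8 → hit
1 → hit
Page faults: 6.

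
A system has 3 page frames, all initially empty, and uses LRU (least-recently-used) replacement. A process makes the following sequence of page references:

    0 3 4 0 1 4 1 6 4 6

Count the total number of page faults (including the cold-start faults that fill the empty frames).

0 -> miss, frames [0]
3 -> miss, frames [0, 3]
4 -> miss, frames [0, 3, 4]
0 -> hit
1 -> miss, evict 3, frames [4, 0, 1]
4 -> hit
1 -> hit
6 -> miss, evict 0, frames [4, 1, 6]
4 -> hit
6 -> hit
Page faults: 5.

5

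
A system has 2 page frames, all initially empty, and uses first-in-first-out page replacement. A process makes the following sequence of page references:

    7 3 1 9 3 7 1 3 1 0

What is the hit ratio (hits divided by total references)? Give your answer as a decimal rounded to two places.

7 → miss, frames [7]
3 → miss, frames [7, 3]
1 → miss, evict 7, frames [3, 1]
9 → miss, evict 3, frames [1, 9]
3 → miss, evict 1, frames [9, 3]
7 → miss, evict 9, frames [3, 7]
1 → miss, evict 3, frames [7, 1]
3 → miss, evict 7, frames [1, 3]
1 → hit
0 → miss, evict 1, frames [3, 0]
Hits: 1 of 10 references → 1/10 = 0.1000.

0.10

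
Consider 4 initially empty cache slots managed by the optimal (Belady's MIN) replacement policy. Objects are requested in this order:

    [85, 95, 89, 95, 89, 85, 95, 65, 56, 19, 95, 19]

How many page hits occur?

85 -> fault, frames [85]
95 -> fault, frames [85, 95]
89 -> fault, frames [85, 95, 89]
95 -> hit
89 -> hit
85 -> hit
95 -> hit
65 -> fault, frames [85, 95, 89, 65]
56 -> fault, evict 65, frames [85, 95, 89, 56]
19 -> fault, evict 56, frames [85, 95, 89, 19]
95 -> hit
19 -> hit
Hits: 6.

6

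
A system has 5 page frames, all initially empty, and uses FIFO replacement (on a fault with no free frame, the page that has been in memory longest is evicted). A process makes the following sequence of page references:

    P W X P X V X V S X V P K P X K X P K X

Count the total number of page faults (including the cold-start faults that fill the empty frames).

P → miss, frames [P]
W → miss, frames [P, W]
X → miss, frames [P, W, X]
P → hit
X → hit
V → miss, frames [P, W, X, V]
X → hit
V → hit
S → miss, frames [P, W, X, V, S]
X → hit
V → hit
P → hit
K → miss, evict P, frames [W, X, V, S, K]
P → miss, evict W, frames [X, V, S, K, P]
X → hit
K → hit
X → hit
P → hit
K → hit
X → hit
Page faults: 7.

7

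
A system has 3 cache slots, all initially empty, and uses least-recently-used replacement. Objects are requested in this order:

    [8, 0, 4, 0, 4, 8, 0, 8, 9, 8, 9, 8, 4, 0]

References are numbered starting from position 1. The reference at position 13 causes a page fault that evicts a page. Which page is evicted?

0

pos 1: 8 -> miss, frames (8)
pos 2: 0 -> miss, frames (8 0)
pos 3: 4 -> miss, frames (8 0 4)
pos 4: 0 -> hit
pos 5: 4 -> hit
pos 6: 8 -> hit
pos 7: 0 -> hit
pos 8: 8 -> hit
pos 9: 9 -> miss, evict 4, frames (0 8 9)
pos 10: 8 -> hit
pos 11: 9 -> hit
pos 12: 8 -> hit
pos 13: 4 -> miss, evict 0, frames (9 8 4)
At position 13, page 0 is evicted.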